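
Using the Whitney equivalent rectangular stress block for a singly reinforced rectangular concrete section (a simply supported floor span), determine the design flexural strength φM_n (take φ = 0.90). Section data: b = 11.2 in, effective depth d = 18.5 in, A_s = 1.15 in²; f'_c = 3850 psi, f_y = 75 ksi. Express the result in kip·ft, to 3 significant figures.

T = A_s f_y = 1.15 × 75 = 86.25 kips.
a = T/(0.85 f'_c b) = 86.25/(0.85 × 3.85 × 11.2) = 2.353 in.
M_n = T(d − a/2) = 86.25 × (18.5 − 1.1765) = 1494.2 kip·in = 1494.2/12 = 124.52 kip·ft.
φM_n = 0.90 × 124.52 = 112.07 kip·ft.

φM_n ≈ 112 kip·ft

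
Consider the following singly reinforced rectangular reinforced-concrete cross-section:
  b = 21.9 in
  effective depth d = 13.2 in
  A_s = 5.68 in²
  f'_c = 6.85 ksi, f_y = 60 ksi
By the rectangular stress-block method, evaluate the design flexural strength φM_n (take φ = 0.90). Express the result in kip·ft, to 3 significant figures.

T = A_s f_y = 5.68 × 60 = 340.8 kips.
a = T/(0.85 f'_c b) = 340.8/(0.85 × 6.85 × 21.9) = 2.673 in.
M_n = T(d − a/2) = 340.8 × (13.2 − 1.3365) = 4043.1 kip·in = 4043.1/12 = 336.93 kip·ft.
φM_n = 0.90 × 336.93 = 303.24 kip·ft.

φM_n ≈ 303 kip·ft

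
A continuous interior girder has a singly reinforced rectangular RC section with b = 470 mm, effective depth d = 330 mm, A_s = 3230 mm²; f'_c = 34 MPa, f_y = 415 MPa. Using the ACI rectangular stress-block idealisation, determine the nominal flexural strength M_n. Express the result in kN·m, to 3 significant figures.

T = A_s f_y = 3230 × 415 = 1340450 N = 1340.45 kN.
From C = T: a = T/(0.85 f'_c b) = 1340450/(0.85 × 34 × 470) = 98.69 mm.
M_n = T(d − a/2) = 1340.45 kN × (330 − 49.345) mm = 376.20 kN·m.

M_n ≈ 376 kN·m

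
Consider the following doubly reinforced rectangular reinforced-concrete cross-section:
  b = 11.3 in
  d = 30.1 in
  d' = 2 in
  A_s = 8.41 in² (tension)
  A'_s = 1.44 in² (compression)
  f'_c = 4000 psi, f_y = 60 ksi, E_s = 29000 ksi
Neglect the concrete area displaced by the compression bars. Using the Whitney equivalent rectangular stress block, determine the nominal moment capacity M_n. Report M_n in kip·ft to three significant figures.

Assume both steels yield.
a = (A_s − A'_s) f_y/(0.85 f'_c b) = (8.41 − 1.44) × 60/(0.85 × 4 × 11.3) = 10.885 in.
c = a/β₁ = 10.885/0.85 = 12.806 in; ε'_s = 0.003(c − d')/c = 0.0025 ≥ ε_y = 0.0021, so the compression steel yields.
M_n = (A_s − A'_s) f_y (d − a/2) + A'_s f_y (d − d') = 418.2 × (30.1 − 5.4425) + 86.4 × (30.1 − 2) = 10311.8 + 2427.8 = 12739.6 kip·in = 12739.6/12 = 1061.63 kip·ft.

M_n ≈ 1060 kip·ft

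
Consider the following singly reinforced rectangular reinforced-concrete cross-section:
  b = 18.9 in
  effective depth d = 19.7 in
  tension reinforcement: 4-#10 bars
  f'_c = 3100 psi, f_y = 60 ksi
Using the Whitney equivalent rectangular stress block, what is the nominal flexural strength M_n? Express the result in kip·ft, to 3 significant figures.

M_n ≈ 423 kip·ft

A_s = 4 × 1.27 = 5.08 in².
T = A_s f_y = 5.08 × 60 = 304.8 kips.
a = T/(0.85 f'_c b) = 304.8/(0.85 × 3.1 × 18.9) = 6.120 in.
M_n = T(d − a/2) = 304.8 × (19.7 − 3.06) = 5071.9 kip·in = 5071.9/12 = 422.66 kip·ft.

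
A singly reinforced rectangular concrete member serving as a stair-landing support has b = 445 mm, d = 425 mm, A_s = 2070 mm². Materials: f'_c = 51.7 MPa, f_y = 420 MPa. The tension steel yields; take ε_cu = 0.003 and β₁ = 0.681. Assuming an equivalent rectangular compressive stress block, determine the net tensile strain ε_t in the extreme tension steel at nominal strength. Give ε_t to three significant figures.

a = A_s f_y/(0.85 f'_c b) = 44.46 mm.
β₁ = 0.681, so c = a/β₁ = 44.46/0.681 = 65.29 mm.
From the linear strain diagram with ε_cu = 0.003: ε_t = 0.003 (d − c)/c = 0.003 × (425 − 65.29)/65.29 = 0.0165.
Since ε_t ≥ 0.005, the section is tension-controlled.

ε_t ≈ 0.0165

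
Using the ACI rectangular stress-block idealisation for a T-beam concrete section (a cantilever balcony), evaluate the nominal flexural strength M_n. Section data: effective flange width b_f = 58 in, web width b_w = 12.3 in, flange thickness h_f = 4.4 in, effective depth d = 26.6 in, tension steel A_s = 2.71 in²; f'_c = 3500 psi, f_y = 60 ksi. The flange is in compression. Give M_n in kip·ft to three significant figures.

M_n ≈ 354 kip·ft

Tension: T = A_s f_y = 2.71 × 60 = 162.6 kips.
Try a within the flange: a = T/(0.85 f'_c b_f) = 162.6/(0.85 × 3.5 × 58) = 0.942 in.
Since a = 0.942 ≤ h_f = 4.4 in, the stress block lies entirely in the flange; analyse as a rectangular beam of width b_f.
M_n = T(d − a/2) = 162.6 × (26.6 − 0.471) = 4248.6 kip·in.
M_n = 4248.6/12 = 354.05 kip·ft.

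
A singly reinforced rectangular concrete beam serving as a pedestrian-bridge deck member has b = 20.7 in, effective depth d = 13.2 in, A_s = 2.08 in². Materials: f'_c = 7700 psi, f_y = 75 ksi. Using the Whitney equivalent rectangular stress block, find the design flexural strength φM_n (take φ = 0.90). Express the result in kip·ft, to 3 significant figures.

T = A_s f_y = 2.08 × 75 = 156 kips.
a = T/(0.85 f'_c b) = 156/(0.85 × 7.7 × 20.7) = 1.151 in.
M_n = T(d − a/2) = 156 × (13.2 − 0.5755) = 1969.4 kip·in = 1969.4/12 = 164.12 kip·ft.
φM_n = 0.90 × 164.12 = 147.71 kip·ft.

φM_n ≈ 148 kip·ft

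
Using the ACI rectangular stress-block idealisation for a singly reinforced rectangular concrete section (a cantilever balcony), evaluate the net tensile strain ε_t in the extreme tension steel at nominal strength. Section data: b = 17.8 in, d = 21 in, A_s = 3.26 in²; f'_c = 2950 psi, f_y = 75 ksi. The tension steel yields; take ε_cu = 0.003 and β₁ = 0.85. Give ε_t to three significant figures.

ε_t ≈ 0.00678

a = A_s f_y/(0.85 f'_c b) = 5.478 in.
β₁ = 0.85, so c = a/β₁ = 5.478/0.85 = 6.445 in.
From the linear strain diagram with ε_cu = 0.003: ε_t = 0.003 (d − c)/c = 0.003 × (21 − 6.445)/6.445 = 0.00678.
Since ε_t ≥ 0.005, the section is tension-controlled.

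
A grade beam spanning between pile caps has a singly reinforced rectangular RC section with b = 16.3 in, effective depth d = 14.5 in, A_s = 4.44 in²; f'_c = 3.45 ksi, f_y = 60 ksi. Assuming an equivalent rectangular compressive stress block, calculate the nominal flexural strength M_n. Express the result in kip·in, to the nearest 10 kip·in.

M_n ≈ 3120 kip·in

T = A_s f_y = 4.44 × 60 = 266.4 kips.
a = T/(0.85 f'_c b) = 266.4/(0.85 × 3.45 × 16.3) = 5.573 in.
M_n = T(d − a/2) = 266.4 × (14.5 − 2.7865) = 3120.5 kip·in.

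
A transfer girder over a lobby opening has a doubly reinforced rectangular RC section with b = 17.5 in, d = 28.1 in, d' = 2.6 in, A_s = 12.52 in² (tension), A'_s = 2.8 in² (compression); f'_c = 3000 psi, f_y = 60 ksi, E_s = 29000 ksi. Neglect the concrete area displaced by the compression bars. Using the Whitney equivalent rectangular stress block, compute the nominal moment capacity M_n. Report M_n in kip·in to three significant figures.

M_n ≈ 16900 kip·in

Assume both steels yield.
a = (A_s − A'_s) f_y/(0.85 f'_c b) = (12.52 − 2.8) × 60/(0.85 × 3 × 17.5) = 13.069 in.
c = a/β₁ = 13.069/0.85 = 15.375 in; ε'_s = 0.003(c − d')/c = 0.0025 ≥ ε_y = 0.0021, so the compression steel yields.
M_n = (A_s − A'_s) f_y (d − a/2) + A'_s f_y (d − d') = 583.2 × (28.1 − 6.5345) + 168 × (28.1 − 2.6) = 12577.0 + 4284.0 = 16861.0 kip·in.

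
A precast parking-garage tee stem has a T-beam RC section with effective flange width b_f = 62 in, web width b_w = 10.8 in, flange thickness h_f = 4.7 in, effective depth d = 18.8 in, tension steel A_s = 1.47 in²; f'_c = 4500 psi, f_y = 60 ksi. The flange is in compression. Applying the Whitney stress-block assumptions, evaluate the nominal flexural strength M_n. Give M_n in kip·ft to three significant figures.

M_n ≈ 137 kip·ft

Tension: T = A_s f_y = 1.47 × 60 = 88.2 kips.
Try a within the flange: a = T/(0.85 f'_c b_f) = 88.2/(0.85 × 4.5 × 62) = 0.372 in.
Since a = 0.372 ≤ h_f = 4.7 in, the stress block lies entirely in the flange; analyse as a rectangular beam of width b_f.
M_n = T(d − a/2) = 88.2 × (18.8 − 0.186) = 1641.8 kip·in.
M_n = 1641.8/12 = 136.82 kip·ft.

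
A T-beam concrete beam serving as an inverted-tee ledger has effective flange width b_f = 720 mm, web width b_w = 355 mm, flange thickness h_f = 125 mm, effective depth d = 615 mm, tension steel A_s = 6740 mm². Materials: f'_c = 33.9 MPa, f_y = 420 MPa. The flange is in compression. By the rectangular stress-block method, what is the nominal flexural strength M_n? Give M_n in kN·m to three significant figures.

M_n ≈ 1550 kN·m

Tension: T = A_s f_y = 6740 × 420 = 2830800 N.
Try a within the flange: a = T/(0.85 f'_c b_f) = 2830800/(0.85 × 33.9 × 720) = 136.45 mm.
a = 136.45 > h_f = 125 mm: the block extends into the web. Split into flange-overhang and web parts.
C_f = 0.85 f'_c (b_f − b_w) h_f = 0.85 × 33.9 × (720 − 355) × 125 = 1314684 N.
Remaining web compression depth: a_w = (T − C_f)/(0.85 f'_c b_w) = (2830800 − 1314684)/(0.85 × 33.9 × 355) = 148.21 mm.
M_n = C_f(d − h_f/2) + (T − C_f)(d − a_w/2) = 1314684 × (615 − 62.5) + 1516116 × (615 − 74.105) = 726.36 + 820.06 = 1546.42 × 10⁶ N·mm.
M_n = 1546.42 kN·m.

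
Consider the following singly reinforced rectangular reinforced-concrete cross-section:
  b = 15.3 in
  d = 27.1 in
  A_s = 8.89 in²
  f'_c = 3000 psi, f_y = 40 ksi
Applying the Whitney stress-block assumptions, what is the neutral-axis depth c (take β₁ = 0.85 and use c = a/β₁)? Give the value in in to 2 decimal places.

c ≈ 10.72 in

T = A_s f_y = 8.89 × 40 = 355.6 kips.
a = T/(0.85 f'_c b) = 355.6/(0.85 × 3 × 15.3) = 9.1144 in.
With β₁ = 0.85, c = a/β₁ = 9.1144/0.85 = 10.72 in.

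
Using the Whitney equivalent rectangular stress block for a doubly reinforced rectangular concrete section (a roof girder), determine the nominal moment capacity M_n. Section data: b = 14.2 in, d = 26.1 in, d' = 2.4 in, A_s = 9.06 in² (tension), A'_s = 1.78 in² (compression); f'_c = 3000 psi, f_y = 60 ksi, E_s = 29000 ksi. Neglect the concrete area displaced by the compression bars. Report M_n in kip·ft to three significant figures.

Assume both steels yield.
a = (A_s − A'_s) f_y/(0.85 f'_c b) = (9.06 − 1.78) × 60/(0.85 × 3 × 14.2) = 12.063 in.
c = a/β₁ = 12.063/0.85 = 14.192 in; ε'_s = 0.003(c − d')/c = 0.0025 ≥ ε_y = 0.0021, so the compression steel yields.
M_n = (A_s − A'_s) f_y (d − a/2) + A'_s f_y (d − d') = 436.8 × (26.1 − 6.0315) + 106.8 × (26.1 − 2.4) = 8765.9 + 2531.2 = 11297.1 kip·in = 11297.1/12 = 941.43 kip·ft.

M_n ≈ 941 kip·ft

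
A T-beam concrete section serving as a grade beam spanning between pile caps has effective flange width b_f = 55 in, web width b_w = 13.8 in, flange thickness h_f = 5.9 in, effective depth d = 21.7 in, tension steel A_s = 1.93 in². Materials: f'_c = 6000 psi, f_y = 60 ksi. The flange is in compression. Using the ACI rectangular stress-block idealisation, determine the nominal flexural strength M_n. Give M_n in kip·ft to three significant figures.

Tension: T = A_s f_y = 1.93 × 60 = 115.8 kips.
Try a within the flange: a = T/(0.85 f'_c b_f) = 115.8/(0.85 × 6 × 55) = 0.413 in.
Since a = 0.413 ≤ h_f = 5.9 in, the stress block lies entirely in the flange; analyse as a rectangular beam of width b_f.
M_n = T(d − a/2) = 115.8 × (21.7 − 0.2065) = 2488.9 kip·in.
M_n = 2488.9/12 = 207.41 kip·ft.

M_n ≈ 207 kip·ft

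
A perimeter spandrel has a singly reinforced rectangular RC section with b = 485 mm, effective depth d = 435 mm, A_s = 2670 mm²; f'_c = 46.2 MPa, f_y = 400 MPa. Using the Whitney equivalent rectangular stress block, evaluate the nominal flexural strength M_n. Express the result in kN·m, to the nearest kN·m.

M_n ≈ 435 kN·m

T = A_s f_y = 2670 × 400 = 1068000 N = 1068 kN.
From C = T: a = T/(0.85 f'_c b) = 1068000/(0.85 × 46.2 × 485) = 56.07 mm.
M_n = T(d − a/2) = 1068 kN × (435 − 28.035) mm = 434.64 kN·m.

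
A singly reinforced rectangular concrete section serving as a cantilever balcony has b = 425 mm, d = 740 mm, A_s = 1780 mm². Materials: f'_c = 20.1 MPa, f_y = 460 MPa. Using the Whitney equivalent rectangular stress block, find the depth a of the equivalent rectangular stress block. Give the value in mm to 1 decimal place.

T = A_s f_y = 1780 × 460 = 818800 N = 818.8 kN.
Setting C = 0.85 f'_c a b equal to T: a = 818800/(0.85 × 20.1 × 425) = 112.8 mm.

a ≈ 112.8 mm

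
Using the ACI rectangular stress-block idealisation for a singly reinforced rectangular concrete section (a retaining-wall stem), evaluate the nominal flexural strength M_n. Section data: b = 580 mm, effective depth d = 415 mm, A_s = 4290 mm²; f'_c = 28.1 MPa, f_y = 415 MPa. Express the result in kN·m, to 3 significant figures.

T = A_s f_y = 4290 × 415 = 1780350 N = 1780.35 kN.
From C = T: a = T/(0.85 f'_c b) = 1780350/(0.85 × 28.1 × 580) = 128.51 mm.
M_n = T(d − a/2) = 1780.35 kN × (415 − 64.255) mm = 624.45 kN·m.

M_n ≈ 624 kN·m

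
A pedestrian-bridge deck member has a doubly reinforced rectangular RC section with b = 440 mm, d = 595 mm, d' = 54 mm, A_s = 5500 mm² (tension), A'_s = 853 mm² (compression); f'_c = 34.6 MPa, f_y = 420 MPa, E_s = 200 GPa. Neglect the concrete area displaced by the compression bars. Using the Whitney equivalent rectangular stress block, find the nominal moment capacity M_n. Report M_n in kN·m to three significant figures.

Assume both tension and compression steel yield.
Net tension couple steel: A_s − A'_s = 4647 mm².
a = (A_s − A'_s) f_y / (0.85 f'_c b) = 1951740/(0.85 × 34.6 × 440) = 150.83 mm.
c = a/β₁ = 150.83/0.803 = 187.83 mm; ε'_s = 0.003(c − d')/c = 0.0021 ≥ f_y/E_s = 0.0021, so compression steel does yield.
M_n = (A_s − A'_s) f_y (d − a/2) + A'_s f_y (d − d') = [1951740 × (595 − 75.415) + 358260 × (595 − 54)] × 10⁻⁶ = 1014.09 + 193.82 = 1207.91 kN·m.

M_n ≈ 1210 kN·m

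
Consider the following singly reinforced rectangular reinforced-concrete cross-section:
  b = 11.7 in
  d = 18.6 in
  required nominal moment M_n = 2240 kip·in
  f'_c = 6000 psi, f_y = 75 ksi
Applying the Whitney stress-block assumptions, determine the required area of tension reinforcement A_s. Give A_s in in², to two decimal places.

A_s ≈ 1.70 in²

From M_n = 0.85 f'_c a b (d − a/2):
a = d − √(d² − 2M_n/(0.85 f'_c b)) = 18.6 − √(18.6² − 2 × 2240/(0.85 × 6 × 11.7)) = 2.142 in.
A_s = 0.85 f'_c a b / f_y = 0.85 × 6 × 2.142 × 11.7 / 75 = 1.704 in².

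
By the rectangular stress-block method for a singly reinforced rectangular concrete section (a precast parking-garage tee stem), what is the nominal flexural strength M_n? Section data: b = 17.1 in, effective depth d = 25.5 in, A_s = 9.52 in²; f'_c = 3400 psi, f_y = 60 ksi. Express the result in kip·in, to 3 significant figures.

M_n ≈ 11300 kip·in

T = A_s f_y = 9.52 × 60 = 571.2 kips.
a = T/(0.85 f'_c b) = 571.2/(0.85 × 3.4 × 17.1) = 11.558 in.
M_n = T(d − a/2) = 571.2 × (25.5 − 5.779) = 11264.6 kip·in.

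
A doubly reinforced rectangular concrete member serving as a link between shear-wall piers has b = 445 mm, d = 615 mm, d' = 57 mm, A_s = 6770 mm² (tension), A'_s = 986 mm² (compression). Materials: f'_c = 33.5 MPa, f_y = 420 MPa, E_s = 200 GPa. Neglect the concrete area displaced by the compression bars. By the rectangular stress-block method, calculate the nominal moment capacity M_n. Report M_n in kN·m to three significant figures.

M_n ≈ 1490 kN·m

Assume both tension and compression steel yield.
Net tension couple steel: A_s − A'_s = 5784 mm².
a = (A_s − A'_s) f_y / (0.85 f'_c b) = 2429280/(0.85 × 33.5 × 445) = 191.71 mm.
c = a/β₁ = 191.71/0.811 = 236.39 mm; ε'_s = 0.003(c − d')/c = 0.0023 ≥ f_y/E_s = 0.0021, so compression steel does yield.
M_n = (A_s − A'_s) f_y (d − a/2) + A'_s f_y (d − d') = [2429280 × (615 − 95.855) + 414120 × (615 − 57)] × 10⁻⁶ = 1261.15 + 231.08 = 1492.23 kN·m.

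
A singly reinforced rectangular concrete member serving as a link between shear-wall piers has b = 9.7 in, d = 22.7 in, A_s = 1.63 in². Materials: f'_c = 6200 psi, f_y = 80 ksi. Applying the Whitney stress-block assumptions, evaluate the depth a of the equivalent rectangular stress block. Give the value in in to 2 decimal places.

a ≈ 2.55 in

T = A_s f_y = 1.63 × 80 = 130.4 kips.
a = T/(0.85 f'_c b) = 130.4/(0.85 × 6.2 × 9.7) = 2.55 in.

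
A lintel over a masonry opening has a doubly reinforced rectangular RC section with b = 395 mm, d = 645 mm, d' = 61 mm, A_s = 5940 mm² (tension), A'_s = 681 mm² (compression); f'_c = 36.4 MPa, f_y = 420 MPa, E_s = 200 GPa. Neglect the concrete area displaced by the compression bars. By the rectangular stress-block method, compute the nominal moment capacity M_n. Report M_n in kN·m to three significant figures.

Assume both tension and compression steel yield.
Net tension couple steel: A_s − A'_s = 5259 mm².
a = (A_s − A'_s) f_y / (0.85 f'_c b) = 2208780/(0.85 × 36.4 × 395) = 180.73 mm.
c = a/β₁ = 180.73/0.79 = 228.77 mm; ε'_s = 0.003(c − d')/c = 0.0022 ≥ f_y/E_s = 0.0021, so compression steel does yield.
M_n = (A_s − A'_s) f_y (d − a/2) + A'_s f_y (d − d') = [2208780 × (645 − 90.365) + 286020 × (645 − 61)] × 10⁻⁶ = 1225.07 + 167.04 = 1392.11 kN·m.

M_n ≈ 1390 kN·m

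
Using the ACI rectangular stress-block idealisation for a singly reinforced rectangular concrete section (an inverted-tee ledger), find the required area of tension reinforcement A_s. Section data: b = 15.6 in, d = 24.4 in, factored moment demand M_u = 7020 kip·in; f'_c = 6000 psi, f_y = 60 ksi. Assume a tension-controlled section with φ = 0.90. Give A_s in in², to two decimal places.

A_s ≈ 5.86 in²

M_n = M_u/φ = 7020/0.90 = 7800 kip·in.
From M_n = 0.85 f'_c a b (d − a/2):
a = d − √(d² − 2M_n/(0.85 f'_c b)) = 24.4 − √(24.4² − 2 × 7800/(0.85 × 6 × 15.6)) = 4.418 in.
A_s = 0.85 f'_c a b / f_y = 0.85 × 6 × 4.418 × 15.6 / 60 = 5.858 in².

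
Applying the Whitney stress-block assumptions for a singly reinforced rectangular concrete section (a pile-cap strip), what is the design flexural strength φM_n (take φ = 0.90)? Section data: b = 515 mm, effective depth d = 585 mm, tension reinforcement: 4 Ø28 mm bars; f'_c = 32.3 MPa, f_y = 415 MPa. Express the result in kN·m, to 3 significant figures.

A_s = 4 × 616 = 2464 mm².
T = A_s f_y = 2464 × 415 = 1022560 N = 1022.56 kN.
From C = T: a = T/(0.85 f'_c b) = 1022560/(0.85 × 32.3 × 515) = 72.32 mm.
M_n = T(d − a/2) = 1022.56 kN × (585 − 36.16) mm = 561.22 kN·m.
φM_n = 0.90 × 561.22 = 505.10 kN·m.

φM_n ≈ 505 kN·m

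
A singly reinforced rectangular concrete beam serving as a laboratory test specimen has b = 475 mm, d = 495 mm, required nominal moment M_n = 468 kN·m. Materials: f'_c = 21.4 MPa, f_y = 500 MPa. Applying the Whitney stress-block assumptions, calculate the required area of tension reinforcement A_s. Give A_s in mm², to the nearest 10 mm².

A_s ≈ 2160 mm²

With M_n = 0.85 f'_c a b (d − a/2), solve the quadratic for a:
a = d − √(d² − 2M_n/(0.85 f'_c b)) = 495 − √(495² − 2 × 468×10⁶/(0.85 × 21.4 × 475)) = 125.28 mm.
A_s = 0.85 f'_c a b / f_y = 0.85 × 21.4 × 125.28 × 475 / 500 = 2164.9 mm².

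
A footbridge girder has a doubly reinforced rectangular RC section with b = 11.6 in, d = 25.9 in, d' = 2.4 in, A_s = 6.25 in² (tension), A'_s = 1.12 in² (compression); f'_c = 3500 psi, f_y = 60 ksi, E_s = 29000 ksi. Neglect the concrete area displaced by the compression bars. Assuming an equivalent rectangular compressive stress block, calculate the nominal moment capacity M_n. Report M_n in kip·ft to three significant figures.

M_n ≈ 682 kip·ft

Assume both steels yield.
a = (A_s − A'_s) f_y/(0.85 f'_c b) = (6.25 − 1.12) × 60/(0.85 × 3.5 × 11.6) = 8.919 in.
c = a/β₁ = 8.919/0.85 = 10.493 in; ε'_s = 0.003(c − d')/c = 0.0023 ≥ ε_y = 0.0021, so the compression steel yields.
M_n = (A_s − A'_s) f_y (d − a/2) + A'_s f_y (d − d') = 307.8 × (25.9 − 4.4595) + 67.2 × (25.9 − 2.4) = 6599.4 + 1579.2 = 8178.6 kip·in = 8178.6/12 = 681.55 kip·ft.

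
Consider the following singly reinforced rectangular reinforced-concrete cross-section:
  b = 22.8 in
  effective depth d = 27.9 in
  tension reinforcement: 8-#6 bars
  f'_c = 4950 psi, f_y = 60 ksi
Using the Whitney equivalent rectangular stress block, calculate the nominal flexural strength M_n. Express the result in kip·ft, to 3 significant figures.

A_s = 8 × 0.44 = 3.52 in².
T = A_s f_y = 3.52 × 60 = 211.2 kips.
a = T/(0.85 f'_c b) = 211.2/(0.85 × 4.95 × 22.8) = 2.202 in.
M_n = T(d − a/2) = 211.2 × (27.9 − 1.101) = 5659.9 kip·in = 5659.9/12 = 471.66 kip·ft.

M_n ≈ 472 kip·ft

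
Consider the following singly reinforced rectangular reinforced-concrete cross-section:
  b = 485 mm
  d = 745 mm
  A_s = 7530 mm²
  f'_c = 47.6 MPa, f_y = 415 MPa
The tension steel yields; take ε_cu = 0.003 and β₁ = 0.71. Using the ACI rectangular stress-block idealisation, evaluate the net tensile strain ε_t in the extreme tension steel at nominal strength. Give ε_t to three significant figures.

ε_t ≈ 0.00696

a = A_s f_y/(0.85 f'_c b) = 159.25 mm.
β₁ = 0.71, so c = a/β₁ = 159.25/0.71 = 224.30 mm.
From the linear strain diagram with ε_cu = 0.003: ε_t = 0.003 (d − c)/c = 0.003 × (745 − 224.30)/224.30 = 0.00696.
Since ε_t ≥ 0.005, the section is tension-controlled.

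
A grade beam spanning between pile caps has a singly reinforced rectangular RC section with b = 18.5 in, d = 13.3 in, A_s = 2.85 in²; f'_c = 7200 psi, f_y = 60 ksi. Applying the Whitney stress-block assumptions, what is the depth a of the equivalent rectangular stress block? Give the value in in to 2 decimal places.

a ≈ 1.51 in

T = A_s f_y = 2.85 × 60 = 171 kips.
a = T/(0.85 f'_c b) = 171/(0.85 × 7.2 × 18.5) = 1.51 in.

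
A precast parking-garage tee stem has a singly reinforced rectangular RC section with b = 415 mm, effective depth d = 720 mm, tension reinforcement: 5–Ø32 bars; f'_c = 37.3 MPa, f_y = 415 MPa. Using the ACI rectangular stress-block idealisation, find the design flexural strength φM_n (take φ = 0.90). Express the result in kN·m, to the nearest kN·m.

φM_n ≈ 986 kN·m

A_s = 5 × 804 = 4020 mm².
T = A_s f_y = 4020 × 415 = 1668300 N = 1668.3 kN.
From C = T: a = T/(0.85 f'_c b) = 1668300/(0.85 × 37.3 × 415) = 126.79 mm.
M_n = T(d − a/2) = 1668.3 kN × (720 − 63.395) mm = 1095.41 kN·m.
φM_n = 0.90 × 1095.41 = 985.87 kN·m.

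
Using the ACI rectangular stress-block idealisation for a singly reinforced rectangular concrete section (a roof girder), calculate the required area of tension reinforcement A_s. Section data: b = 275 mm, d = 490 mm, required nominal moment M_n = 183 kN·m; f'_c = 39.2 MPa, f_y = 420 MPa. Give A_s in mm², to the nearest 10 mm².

A_s ≈ 930 mm²

With M_n = 0.85 f'_c a b (d − a/2), solve the quadratic for a:
a = d − √(d² − 2M_n/(0.85 f'_c b)) = 490 − √(490² − 2 × 183×10⁶/(0.85 × 39.2 × 275)) = 42.61 mm.
A_s = 0.85 f'_c a b / f_y = 0.85 × 39.2 × 42.61 × 275 / 420 = 929.6 mm².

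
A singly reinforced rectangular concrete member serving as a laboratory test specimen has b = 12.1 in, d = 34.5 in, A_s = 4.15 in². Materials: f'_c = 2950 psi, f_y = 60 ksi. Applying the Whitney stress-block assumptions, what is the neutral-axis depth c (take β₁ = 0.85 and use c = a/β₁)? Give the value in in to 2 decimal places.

T = A_s f_y = 4.15 × 60 = 249 kips.
a = T/(0.85 f'_c b) = 249/(0.85 × 2.95 × 12.1) = 8.2068 in.
With β₁ = 0.85, c = a/β₁ = 8.2068/0.85 = 9.66 in.

c ≈ 9.66 in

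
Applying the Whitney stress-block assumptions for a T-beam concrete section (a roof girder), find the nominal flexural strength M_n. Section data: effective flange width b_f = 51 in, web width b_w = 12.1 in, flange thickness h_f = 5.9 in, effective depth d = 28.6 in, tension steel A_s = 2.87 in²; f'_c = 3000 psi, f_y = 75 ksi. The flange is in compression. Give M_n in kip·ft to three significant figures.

Tension: T = A_s f_y = 2.87 × 75 = 215.25 kips.
Try a within the flange: a = T/(0.85 f'_c b_f) = 215.25/(0.85 × 3 × 51) = 1.655 in.
Since a = 1.655 ≤ h_f = 5.9 in, the stress block lies entirely in the flange; analyse as a rectangular beam of width b_f.
M_n = T(d − a/2) = 215.25 × (28.6 − 0.8275) = 5978.0 kip·in.
M_n = 5978.0/12 = 498.17 kip·ft.

M_n ≈ 498 kip·ft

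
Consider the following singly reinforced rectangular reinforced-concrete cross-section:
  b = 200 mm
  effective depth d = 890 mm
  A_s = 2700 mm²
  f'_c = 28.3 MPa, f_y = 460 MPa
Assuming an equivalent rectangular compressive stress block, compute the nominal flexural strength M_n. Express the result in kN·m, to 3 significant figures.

M_n ≈ 945 kN·m

T = A_s f_y = 2700 × 460 = 1242000 N = 1242 kN.
From C = T: a = T/(0.85 f'_c b) = 1242000/(0.85 × 28.3 × 200) = 258.16 mm.
M_n = T(d − a/2) = 1242 kN × (890 − 129.08) mm = 945.06 kN·m.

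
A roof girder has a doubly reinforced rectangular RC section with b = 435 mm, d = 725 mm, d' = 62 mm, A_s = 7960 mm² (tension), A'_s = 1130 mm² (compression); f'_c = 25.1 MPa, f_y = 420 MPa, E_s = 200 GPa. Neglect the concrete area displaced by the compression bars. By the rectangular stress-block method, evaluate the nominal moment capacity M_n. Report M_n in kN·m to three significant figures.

Assume both tension and compression steel yield.
Net tension couple steel: A_s − A'_s = 6830 mm².
a = (A_s − A'_s) f_y / (0.85 f'_c b) = 2868600/(0.85 × 25.1 × 435) = 309.09 mm.
c = a/β₁ = 309.09/0.85 = 363.64 mm; ε'_s = 0.003(c − d')/c = 0.0025 ≥ f_y/E_s = 0.0021, so compression steel does yield.
M_n = (A_s − A'_s) f_y (d − a/2) + A'_s f_y (d − d') = [2868600 × (725 − 154.545) + 474600 × (725 − 62)] × 10⁻⁶ = 1636.41 + 314.66 = 1951.07 kN·m.

M_n ≈ 1950 kN·m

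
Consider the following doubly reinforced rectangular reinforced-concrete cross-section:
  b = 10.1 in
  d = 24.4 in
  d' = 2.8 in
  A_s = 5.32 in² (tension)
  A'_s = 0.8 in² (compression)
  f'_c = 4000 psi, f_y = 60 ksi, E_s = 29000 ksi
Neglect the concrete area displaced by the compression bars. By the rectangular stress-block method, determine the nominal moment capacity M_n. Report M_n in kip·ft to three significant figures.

M_n ≈ 549 kip·ft

Assume both steels yield.
a = (A_s − A'_s) f_y/(0.85 f'_c b) = (5.32 − 0.8) × 60/(0.85 × 4 × 10.1) = 7.897 in.
c = a/β₁ = 7.897/0.85 = 9.291 in; ε'_s = 0.003(c − d')/c = 0.0021 ≥ ε_y = 0.0021, so the compression steel yields.
M_n = (A_s − A'_s) f_y (d − a/2) + A'_s f_y (d − d') = 271.2 × (24.4 − 3.9485) + 48 × (24.4 − 2.8) = 5546.4 + 1036.8 = 6583.2 kip·in = 6583.2/12 = 548.60 kip·ft.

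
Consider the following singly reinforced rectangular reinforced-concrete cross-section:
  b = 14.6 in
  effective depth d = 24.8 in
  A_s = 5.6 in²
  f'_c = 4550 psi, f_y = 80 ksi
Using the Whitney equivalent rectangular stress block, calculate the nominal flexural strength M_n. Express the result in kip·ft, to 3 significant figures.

T = A_s f_y = 5.6 × 80 = 448 kips.
a = T/(0.85 f'_c b) = 448/(0.85 × 4.55 × 14.6) = 7.934 in.
M_n = T(d − a/2) = 448 × (24.8 − 3.967) = 9333.2 kip·in = 9333.2/12 = 777.77 kip·ft.

M_n ≈ 778 kip·ft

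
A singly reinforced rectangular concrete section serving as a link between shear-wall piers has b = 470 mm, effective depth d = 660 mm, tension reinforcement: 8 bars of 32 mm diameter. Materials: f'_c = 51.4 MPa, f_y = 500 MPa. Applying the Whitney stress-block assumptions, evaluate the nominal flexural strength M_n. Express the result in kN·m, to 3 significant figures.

M_n ≈ 1870 kN·m

A_s = 8 × 804 = 6432 mm².
T = A_s f_y = 6432 × 500 = 3216000 N = 3216 kN.
From C = T: a = T/(0.85 f'_c b) = 3216000/(0.85 × 51.4 × 470) = 156.62 mm.
M_n = T(d − a/2) = 3216 kN × (660 − 78.31) mm = 1870.72 kN·m.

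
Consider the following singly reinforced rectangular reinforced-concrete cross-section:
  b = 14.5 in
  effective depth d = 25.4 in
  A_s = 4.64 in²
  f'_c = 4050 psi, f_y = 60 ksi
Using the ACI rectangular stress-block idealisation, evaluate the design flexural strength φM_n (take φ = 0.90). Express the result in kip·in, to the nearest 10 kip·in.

φM_n ≈ 5670 kip·in

T = A_s f_y = 4.64 × 60 = 278.4 kips.
a = T/(0.85 f'_c b) = 278.4/(0.85 × 4.05 × 14.5) = 5.577 in.
M_n = T(d − a/2) = 278.4 × (25.4 − 2.7885) = 6295.0 kip·in.
φM_n = 0.90 × 6295.0 = 5665.5 kip·in.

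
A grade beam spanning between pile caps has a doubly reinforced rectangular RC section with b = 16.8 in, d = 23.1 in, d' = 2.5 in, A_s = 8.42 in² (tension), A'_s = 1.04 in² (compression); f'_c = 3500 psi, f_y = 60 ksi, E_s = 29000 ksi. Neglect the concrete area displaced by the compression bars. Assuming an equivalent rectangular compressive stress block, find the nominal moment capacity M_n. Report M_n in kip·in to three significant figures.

M_n ≈ 9550 kip·in

Assume both steels yield.
a = (A_s − A'_s) f_y/(0.85 f'_c b) = (8.42 − 1.04) × 60/(0.85 × 3.5 × 16.8) = 8.860 in.
c = a/β₁ = 8.860/0.85 = 10.424 in; ε'_s = 0.003(c − d')/c = 0.0023 ≥ ε_y = 0.0021, so the compression steel yields.
M_n = (A_s − A'_s) f_y (d − a/2) + A'_s f_y (d − d') = 442.8 × (23.1 − 4.43) + 62.4 × (23.1 − 2.5) = 8267.1 + 1285.4 = 9552.5 kip·in.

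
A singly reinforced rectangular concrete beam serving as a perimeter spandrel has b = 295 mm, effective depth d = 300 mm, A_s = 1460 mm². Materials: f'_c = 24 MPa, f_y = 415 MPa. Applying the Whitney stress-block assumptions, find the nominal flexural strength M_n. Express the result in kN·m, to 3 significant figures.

T = A_s f_y = 1460 × 415 = 605900 N = 605.9 kN.
From C = T: a = T/(0.85 f'_c b) = 605900/(0.85 × 24 × 295) = 100.68 mm.
M_n = T(d − a/2) = 605.9 kN × (300 − 50.34) mm = 151.27 kN·m.

M_n ≈ 151 kN·m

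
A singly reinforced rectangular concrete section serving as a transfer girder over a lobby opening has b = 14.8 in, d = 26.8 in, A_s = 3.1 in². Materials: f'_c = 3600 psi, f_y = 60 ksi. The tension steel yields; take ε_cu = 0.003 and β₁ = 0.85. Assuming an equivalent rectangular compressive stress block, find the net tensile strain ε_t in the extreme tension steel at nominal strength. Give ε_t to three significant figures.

ε_t ≈ 0.0136

a = A_s f_y/(0.85 f'_c b) = 4.107 in.
β₁ = 0.85, so c = a/β₁ = 4.107/0.85 = 4.832 in.
From the linear strain diagram with ε_cu = 0.003: ε_t = 0.003 (d − c)/c = 0.003 × (26.8 − 4.832)/4.832 = 0.0136.
Since ε_t ≥ 0.005, the section is tension-controlled.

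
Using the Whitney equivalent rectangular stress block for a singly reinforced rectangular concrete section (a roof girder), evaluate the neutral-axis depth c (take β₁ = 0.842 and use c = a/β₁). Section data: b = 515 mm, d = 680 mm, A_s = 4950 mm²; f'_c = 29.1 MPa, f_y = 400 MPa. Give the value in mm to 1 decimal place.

T = A_s f_y = 4950 × 400 = 1980000 N = 1980 kN.
Setting C = 0.85 f'_c a b equal to T: a = 1980000/(0.85 × 29.1 × 515) = 155.434 mm.
With β₁ = 0.842, c = a/β₁ = 155.434/0.842 = 184.6 mm.

c ≈ 184.6 mm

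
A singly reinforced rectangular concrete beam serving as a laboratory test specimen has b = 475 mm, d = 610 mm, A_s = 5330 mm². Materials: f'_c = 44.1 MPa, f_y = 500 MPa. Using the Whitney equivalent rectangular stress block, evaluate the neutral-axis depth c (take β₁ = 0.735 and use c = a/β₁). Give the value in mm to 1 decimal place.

T = A_s f_y = 5330 × 500 = 2665000 N = 2665 kN.
Setting C = 0.85 f'_c a b equal to T: a = 2665000/(0.85 × 44.1 × 475) = 149.674 mm.
With β₁ = 0.735, c = a/β₁ = 149.674/0.735 = 203.6 mm.

c ≈ 203.6 mm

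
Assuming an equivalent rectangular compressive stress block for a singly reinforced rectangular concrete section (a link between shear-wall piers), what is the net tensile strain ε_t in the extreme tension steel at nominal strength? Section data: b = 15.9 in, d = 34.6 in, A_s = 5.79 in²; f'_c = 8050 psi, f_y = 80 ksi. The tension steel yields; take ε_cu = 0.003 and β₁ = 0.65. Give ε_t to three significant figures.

ε_t ≈ 0.0128

a = A_s f_y/(0.85 f'_c b) = 4.258 in.
β₁ = 0.65, so c = a/β₁ = 4.258/0.65 = 6.551 in.
From the linear strain diagram with ε_cu = 0.003: ε_t = 0.003 (d − c)/c = 0.003 × (34.6 − 6.551)/6.551 = 0.0128.
Since ε_t ≥ 0.005, the section is tension-controlled.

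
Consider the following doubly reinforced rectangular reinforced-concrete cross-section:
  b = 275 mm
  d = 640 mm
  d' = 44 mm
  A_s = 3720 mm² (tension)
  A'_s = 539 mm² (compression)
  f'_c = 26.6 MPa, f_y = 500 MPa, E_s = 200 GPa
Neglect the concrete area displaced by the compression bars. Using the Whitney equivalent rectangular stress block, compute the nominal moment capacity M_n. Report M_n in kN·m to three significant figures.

M_n ≈ 975 kN·m

Assume both tension and compression steel yield.
Net tension couple steel: A_s − A'_s = 3181 mm².
a = (A_s − A'_s) f_y / (0.85 f'_c b) = 1590500/(0.85 × 26.6 × 275) = 255.80 mm.
c = a/β₁ = 255.80/0.85 = 300.94 mm; ε'_s = 0.003(c − d')/c = 0.0026 ≥ f_y/E_s = 0.0025, so compression steel does yield.
M_n = (A_s − A'_s) f_y (d − a/2) + A'_s f_y (d − d') = [1590500 × (640 − 127.9) + 269500 × (640 − 44)] × 10⁻⁶ = 814.50 + 160.62 = 975.12 kN·m.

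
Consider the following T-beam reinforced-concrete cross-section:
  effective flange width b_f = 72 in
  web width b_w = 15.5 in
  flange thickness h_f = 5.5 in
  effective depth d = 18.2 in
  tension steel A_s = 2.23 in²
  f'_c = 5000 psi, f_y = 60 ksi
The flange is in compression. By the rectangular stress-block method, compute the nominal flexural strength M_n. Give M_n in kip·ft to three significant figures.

Tension: T = A_s f_y = 2.23 × 60 = 133.8 kips.
Try a within the flange: a = T/(0.85 f'_c b_f) = 133.8/(0.85 × 5 × 72) = 0.437 in.
Since a = 0.437 ≤ h_f = 5.5 in, the stress block lies entirely in the flange; analyse as a rectangular beam of width b_f.
M_n = T(d − a/2) = 133.8 × (18.2 − 0.2185) = 2405.9 kip·in.
M_n = 2405.9/12 = 200.49 kip·ft.

M_n ≈ 200 kip·ft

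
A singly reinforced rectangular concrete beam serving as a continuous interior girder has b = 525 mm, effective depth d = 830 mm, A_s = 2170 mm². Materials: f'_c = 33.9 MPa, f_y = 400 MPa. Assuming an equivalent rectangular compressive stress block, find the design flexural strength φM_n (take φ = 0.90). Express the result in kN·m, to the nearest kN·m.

T = A_s f_y = 2170 × 400 = 868000 N = 868 kN.
From C = T: a = T/(0.85 f'_c b) = 868000/(0.85 × 33.9 × 525) = 57.38 mm.
M_n = T(d − a/2) = 868 kN × (830 − 28.69) mm = 695.54 kN·m.
φM_n = 0.90 × 695.54 = 625.99 kN·m.

φM_n ≈ 626 kN·m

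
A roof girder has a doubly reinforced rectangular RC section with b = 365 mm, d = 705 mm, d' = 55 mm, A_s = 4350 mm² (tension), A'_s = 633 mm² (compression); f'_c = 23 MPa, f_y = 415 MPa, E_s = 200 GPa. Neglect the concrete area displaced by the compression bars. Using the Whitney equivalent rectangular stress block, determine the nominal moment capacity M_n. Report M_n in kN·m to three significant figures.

M_n ≈ 1090 kN·m

Assume both tension and compression steel yield.
Net tension couple steel: A_s − A'_s = 3717 mm².
a = (A_s − A'_s) f_y / (0.85 f'_c b) = 1542555/(0.85 × 23 × 365) = 216.17 mm.
c = a/β₁ = 216.17/0.85 = 254.32 mm; ε'_s = 0.003(c − d')/c = 0.0024 ≥ f_y/E_s = 0.0021, so compression steel does yield.
M_n = (A_s − A'_s) f_y (d − a/2) + A'_s f_y (d − d') = [1542555 × (705 − 108.085) + 262695 × (705 − 55)] × 10⁻⁶ = 920.77 + 170.75 = 1091.52 kN·m.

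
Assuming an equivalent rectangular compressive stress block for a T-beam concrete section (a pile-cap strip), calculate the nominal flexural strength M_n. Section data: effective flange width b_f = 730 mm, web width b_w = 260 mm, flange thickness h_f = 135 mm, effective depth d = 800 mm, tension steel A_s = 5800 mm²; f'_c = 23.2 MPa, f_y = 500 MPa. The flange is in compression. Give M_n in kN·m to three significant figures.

Tension: T = A_s f_y = 5800 × 500 = 2900000 N.
Try a within the flange: a = T/(0.85 f'_c b_f) = 2900000/(0.85 × 23.2 × 730) = 201.45 mm.
a = 201.45 > h_f = 135 mm: the block extends into the web. Split into flange-overhang and web parts.
C_f = 0.85 f'_c (b_f − b_w) h_f = 0.85 × 23.2 × (730 − 260) × 135 = 1251234 N.
Remaining web compression depth: a_w = (T − C_f)/(0.85 f'_c b_w) = (2900000 − 1251234)/(0.85 × 23.2 × 260) = 321.57 mm.
M_n = C_f(d − h_f/2) + (T − C_f)(d − a_w/2) = 1251234 × (800 − 67.5) + 1648766 × (800 − 160.785) = 916.53 + 1053.92 = 1970.45 × 10⁶ N·mm.
M_n = 1970.45 kN·m.

M_n ≈ 1970 kN·m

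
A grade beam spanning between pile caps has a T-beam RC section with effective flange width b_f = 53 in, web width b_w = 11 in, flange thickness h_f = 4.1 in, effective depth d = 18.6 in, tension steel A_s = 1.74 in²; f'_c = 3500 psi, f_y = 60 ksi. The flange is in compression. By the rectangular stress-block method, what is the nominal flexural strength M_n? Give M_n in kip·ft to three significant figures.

Tension: T = A_s f_y = 1.74 × 60 = 104.4 kips.
Try a within the flange: a = T/(0.85 f'_c b_f) = 104.4/(0.85 × 3.5 × 53) = 0.662 in.
Since a = 0.662 ≤ h_f = 4.1 in, the stress block lies entirely in the flange; analyse as a rectangular beam of width b_f.
M_n = T(d − a/2) = 104.4 × (18.6 − 0.331) = 1907.3 kip·in.
M_n = 1907.3/12 = 158.94 kip·ft.

M_n ≈ 159 kip·ft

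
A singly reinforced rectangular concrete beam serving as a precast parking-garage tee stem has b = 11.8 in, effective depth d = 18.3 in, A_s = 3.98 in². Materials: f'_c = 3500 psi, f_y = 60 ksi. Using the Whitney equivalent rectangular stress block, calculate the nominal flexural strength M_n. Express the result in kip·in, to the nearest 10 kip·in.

M_n ≈ 3560 kip·in

T = A_s f_y = 3.98 × 60 = 238.8 kips.
a = T/(0.85 f'_c b) = 238.8/(0.85 × 3.5 × 11.8) = 6.802 in.
M_n = T(d − a/2) = 238.8 × (18.3 − 3.401) = 3557.9 kip·in.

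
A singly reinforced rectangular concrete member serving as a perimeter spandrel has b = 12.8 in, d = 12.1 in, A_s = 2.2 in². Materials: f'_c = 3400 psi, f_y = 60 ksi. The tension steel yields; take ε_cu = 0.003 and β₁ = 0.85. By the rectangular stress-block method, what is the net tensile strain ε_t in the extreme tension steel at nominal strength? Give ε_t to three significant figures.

a = A_s f_y/(0.85 f'_c b) = 3.568 in.
β₁ = 0.85, so c = a/β₁ = 3.568/0.85 = 4.198 in.
From the linear strain diagram with ε_cu = 0.003: ε_t = 0.003 (d − c)/c = 0.003 × (12.1 − 4.198)/4.198 = 0.00565.
Since ε_t ≥ 0.005, the section is tension-controlled.

ε_t ≈ 0.00565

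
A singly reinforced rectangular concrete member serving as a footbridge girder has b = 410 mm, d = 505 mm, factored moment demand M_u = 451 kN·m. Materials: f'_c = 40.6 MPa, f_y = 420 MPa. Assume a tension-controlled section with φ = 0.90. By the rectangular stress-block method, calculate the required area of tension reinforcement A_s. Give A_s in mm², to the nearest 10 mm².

A_s ≈ 2550 mm²

M_n = M_u/φ = 451/0.90 = 501.111 kN·m.
With M_n = 0.85 f'_c a b (d − a/2), solve the quadratic for a:
a = d − √(d² − 2M_n/(0.85 f'_c b)) = 505 − √(505² − 2 × 501.111×10⁶/(0.85 × 40.6 × 410)) = 75.82 mm.
A_s = 0.85 f'_c a b / f_y = 0.85 × 40.6 × 75.82 × 410 / 420 = 2554.2 mm².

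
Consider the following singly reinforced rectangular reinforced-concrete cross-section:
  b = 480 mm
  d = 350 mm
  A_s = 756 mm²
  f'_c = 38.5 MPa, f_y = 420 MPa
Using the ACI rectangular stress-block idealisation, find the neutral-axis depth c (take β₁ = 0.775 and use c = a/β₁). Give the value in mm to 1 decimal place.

c ≈ 26.1 mm

T = A_s f_y = 756 × 420 = 317520 N = 317.52 kN.
Setting C = 0.85 f'_c a b equal to T: a = 317520/(0.85 × 38.5 × 480) = 20.214 mm.
With β₁ = 0.775, c = a/β₁ = 20.214/0.775 = 26.1 mm.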